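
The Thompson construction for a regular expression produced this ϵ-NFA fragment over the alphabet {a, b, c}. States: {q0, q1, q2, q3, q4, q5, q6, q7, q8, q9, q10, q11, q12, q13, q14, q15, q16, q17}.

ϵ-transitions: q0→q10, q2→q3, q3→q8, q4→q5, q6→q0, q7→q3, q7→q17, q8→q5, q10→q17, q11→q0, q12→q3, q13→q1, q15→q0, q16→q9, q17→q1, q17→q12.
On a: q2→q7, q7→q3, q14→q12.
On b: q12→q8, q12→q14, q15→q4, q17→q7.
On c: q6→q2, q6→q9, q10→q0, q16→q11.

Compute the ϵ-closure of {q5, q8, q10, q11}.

{q0, q1, q3, q5, q8, q10, q11, q12, q17}

Start with {q5, q8, q10, q11}.
From q10 via ϵ: add q17.
From q11 via ϵ: add q0.
From q17 via ϵ: add q1, q12.
From q12 via ϵ: add q3.
No new states can be added; the closed set is {q0, q1, q3, q5, q8, q10, q11, q12, q17}.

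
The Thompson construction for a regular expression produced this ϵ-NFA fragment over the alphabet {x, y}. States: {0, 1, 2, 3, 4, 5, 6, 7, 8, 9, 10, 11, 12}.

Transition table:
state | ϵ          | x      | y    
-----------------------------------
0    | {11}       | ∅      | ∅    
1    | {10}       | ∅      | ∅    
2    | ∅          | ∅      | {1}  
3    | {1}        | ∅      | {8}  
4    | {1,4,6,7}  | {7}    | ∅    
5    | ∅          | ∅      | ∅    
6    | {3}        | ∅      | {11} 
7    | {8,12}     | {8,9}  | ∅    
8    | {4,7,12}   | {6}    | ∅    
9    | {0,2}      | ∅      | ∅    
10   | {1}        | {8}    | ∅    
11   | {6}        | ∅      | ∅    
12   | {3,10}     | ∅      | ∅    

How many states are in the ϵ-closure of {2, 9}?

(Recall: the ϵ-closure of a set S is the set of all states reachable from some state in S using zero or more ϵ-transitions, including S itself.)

Start with {2, 9}.
From 9 via ϵ: add 0.
From 0 via ϵ: add 11.
From 11 via ϵ: add 6.
From 6 via ϵ: add 3.
From 3 via ϵ: add 1.
From 1 via ϵ: add 10.
ϵ-closure = {0, 1, 2, 3, 6, 9, 10, 11}, which has 8 states.

8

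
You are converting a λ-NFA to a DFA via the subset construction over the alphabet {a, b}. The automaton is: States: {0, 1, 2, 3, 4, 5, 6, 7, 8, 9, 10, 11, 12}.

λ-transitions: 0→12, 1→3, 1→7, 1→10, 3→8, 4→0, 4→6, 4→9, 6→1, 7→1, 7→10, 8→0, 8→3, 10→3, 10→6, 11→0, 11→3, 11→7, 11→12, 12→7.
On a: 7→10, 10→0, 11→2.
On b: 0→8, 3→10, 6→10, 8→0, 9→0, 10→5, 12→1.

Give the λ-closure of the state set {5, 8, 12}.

{0, 1, 3, 5, 6, 7, 8, 10, 12}

Start with {5, 8, 12}.
From 8 via λ: add 0, 3.
From 12 via λ: add 7.
From 7 via λ: add 1, 10.
From 10 via λ: add 6.
No new states can be added; the closed set is {0, 1, 3, 5, 6, 7, 8, 10, 12}.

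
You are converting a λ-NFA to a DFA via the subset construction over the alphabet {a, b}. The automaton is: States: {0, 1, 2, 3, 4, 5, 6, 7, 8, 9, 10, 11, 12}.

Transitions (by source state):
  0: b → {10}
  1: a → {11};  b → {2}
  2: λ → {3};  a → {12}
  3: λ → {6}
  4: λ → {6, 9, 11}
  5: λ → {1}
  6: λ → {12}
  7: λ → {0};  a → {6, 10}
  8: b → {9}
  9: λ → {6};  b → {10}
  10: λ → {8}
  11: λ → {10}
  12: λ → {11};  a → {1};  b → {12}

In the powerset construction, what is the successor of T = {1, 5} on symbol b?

{2, 3, 6, 8, 10, 11, 12}

1 on b → {2}.
No b-transition from 5.
Union after reading b: {2}.
Now take the λ-closure:
From 2 via λ: add 3.
From 3 via λ: add 6.
From 6 via λ: add 12.
From 12 via λ: add 11.
From 11 via λ: add 10.
From 10 via λ: add 8.
No new states can be added; the closed set is {2, 3, 6, 8, 10, 11, 12}.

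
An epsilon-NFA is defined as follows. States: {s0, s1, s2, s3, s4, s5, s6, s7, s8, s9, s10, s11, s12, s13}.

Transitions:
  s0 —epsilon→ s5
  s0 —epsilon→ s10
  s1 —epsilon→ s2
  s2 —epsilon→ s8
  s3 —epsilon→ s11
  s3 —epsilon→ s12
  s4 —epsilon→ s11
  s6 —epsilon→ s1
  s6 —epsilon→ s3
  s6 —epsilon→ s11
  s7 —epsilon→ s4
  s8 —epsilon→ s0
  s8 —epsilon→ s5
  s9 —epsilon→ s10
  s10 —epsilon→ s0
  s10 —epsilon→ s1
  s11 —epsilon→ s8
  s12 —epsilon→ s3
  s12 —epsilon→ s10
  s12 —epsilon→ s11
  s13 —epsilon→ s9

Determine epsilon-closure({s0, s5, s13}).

{s0, s1, s2, s5, s8, s9, s10, s13}

Start with {s0, s5, s13}.
From s0 via epsilon: add s10.
From s13 via epsilon: add s9.
From s10 via epsilon: add s1.
From s1 via epsilon: add s2.
From s2 via epsilon: add s8.
No new states can be added; the closed set is {s0, s1, s2, s5, s8, s9, s10, s13}.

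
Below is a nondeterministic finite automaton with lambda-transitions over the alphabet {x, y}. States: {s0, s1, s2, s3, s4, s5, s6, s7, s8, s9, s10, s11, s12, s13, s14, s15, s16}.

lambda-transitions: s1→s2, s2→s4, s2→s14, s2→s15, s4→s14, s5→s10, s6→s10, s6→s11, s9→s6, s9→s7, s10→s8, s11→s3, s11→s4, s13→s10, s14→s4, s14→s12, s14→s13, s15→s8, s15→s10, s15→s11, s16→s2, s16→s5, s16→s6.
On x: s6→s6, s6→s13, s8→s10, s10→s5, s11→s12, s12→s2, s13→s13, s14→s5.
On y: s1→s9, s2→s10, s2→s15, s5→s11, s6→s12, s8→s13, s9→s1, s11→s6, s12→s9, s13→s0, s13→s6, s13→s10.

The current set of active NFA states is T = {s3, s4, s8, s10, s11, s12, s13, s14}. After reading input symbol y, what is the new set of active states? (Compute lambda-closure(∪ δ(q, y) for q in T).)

s8 on y → {s13}.
s11 on y → {s6}.
s12 on y → {s9}.
s13 on y → {s0, s6, s10}.
No y-transition from s3, s4, s10, s14.
Union after reading y: {s0, s6, s9, s10, s13}.
Now take the lambda-closure:
From s6 via lambda: add s11.
From s9 via lambda: add s7.
From s10 via lambda: add s8.
From s11 via lambda: add s3, s4.
From s4 via lambda: add s14.
From s14 via lambda: add s12.
No new states can be added; the closed set is {s0, s3, s4, s6, s7, s8, s9, s10, s11, s12, s13, s14}.

{s0, s3, s4, s6, s7, s8, s9, s10, s11, s12, s13, s14}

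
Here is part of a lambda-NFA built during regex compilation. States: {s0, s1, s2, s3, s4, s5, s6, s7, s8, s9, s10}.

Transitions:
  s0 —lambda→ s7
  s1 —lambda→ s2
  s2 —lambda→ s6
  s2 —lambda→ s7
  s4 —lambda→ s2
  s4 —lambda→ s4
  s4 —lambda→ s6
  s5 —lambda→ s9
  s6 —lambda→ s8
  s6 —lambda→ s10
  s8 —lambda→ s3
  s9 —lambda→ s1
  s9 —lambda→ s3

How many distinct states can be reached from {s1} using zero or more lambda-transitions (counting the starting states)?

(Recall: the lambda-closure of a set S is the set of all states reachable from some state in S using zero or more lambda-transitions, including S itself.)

Start with {s1}.
From s1 via lambda: add s2.
From s2 via lambda: add s6, s7.
From s6 via lambda: add s8, s10.
From s8 via lambda: add s3.
lambda-closure = {s1, s2, s3, s6, s7, s8, s10}, which has 7 states.

7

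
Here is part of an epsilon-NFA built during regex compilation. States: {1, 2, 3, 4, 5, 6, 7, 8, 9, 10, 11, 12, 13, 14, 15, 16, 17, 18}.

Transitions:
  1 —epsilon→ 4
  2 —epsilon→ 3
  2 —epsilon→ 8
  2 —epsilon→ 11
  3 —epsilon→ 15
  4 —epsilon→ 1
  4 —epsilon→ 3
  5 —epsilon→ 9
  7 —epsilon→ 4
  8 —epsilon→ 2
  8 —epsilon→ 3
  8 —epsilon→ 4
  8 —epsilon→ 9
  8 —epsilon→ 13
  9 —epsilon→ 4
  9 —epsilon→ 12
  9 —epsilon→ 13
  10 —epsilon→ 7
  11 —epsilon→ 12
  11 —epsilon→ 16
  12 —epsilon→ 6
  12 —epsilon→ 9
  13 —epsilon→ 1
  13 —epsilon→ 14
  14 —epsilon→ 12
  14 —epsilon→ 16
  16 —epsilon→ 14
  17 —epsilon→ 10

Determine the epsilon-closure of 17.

Start with {17}.
From 17 via epsilon: add 10.
From 10 via epsilon: add 7.
From 7 via epsilon: add 4.
From 4 via epsilon: add 1, 3.
From 3 via epsilon: add 15.
No new states can be added; the closed set is {1, 3, 4, 7, 10, 15, 17}.

{1, 3, 4, 7, 10, 15, 17}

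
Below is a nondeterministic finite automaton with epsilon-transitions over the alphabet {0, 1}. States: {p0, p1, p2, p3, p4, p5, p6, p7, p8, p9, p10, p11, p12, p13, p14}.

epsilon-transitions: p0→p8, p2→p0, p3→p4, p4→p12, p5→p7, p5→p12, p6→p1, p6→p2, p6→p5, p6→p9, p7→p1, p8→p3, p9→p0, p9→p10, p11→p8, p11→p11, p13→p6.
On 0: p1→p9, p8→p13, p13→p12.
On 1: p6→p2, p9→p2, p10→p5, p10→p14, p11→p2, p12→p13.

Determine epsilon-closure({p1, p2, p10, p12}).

{p0, p1, p2, p3, p4, p8, p10, p12}

Start with {p1, p2, p10, p12}.
From p2 via epsilon: add p0.
From p0 via epsilon: add p8.
From p8 via epsilon: add p3.
From p3 via epsilon: add p4.
No new states can be added; the closed set is {p0, p1, p2, p3, p4, p8, p10, p12}.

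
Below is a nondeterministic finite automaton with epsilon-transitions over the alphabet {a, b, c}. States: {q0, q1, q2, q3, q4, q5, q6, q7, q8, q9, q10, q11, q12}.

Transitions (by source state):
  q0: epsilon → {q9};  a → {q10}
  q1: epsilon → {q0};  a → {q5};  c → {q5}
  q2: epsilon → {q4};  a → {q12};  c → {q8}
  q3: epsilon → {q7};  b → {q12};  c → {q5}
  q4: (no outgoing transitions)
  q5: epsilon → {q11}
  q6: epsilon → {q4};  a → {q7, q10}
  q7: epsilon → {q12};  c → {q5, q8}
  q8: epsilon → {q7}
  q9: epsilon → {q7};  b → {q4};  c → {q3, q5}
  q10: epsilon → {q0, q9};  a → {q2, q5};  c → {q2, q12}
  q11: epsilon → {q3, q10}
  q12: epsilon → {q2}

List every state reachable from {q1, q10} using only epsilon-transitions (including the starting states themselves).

{q0, q1, q2, q4, q7, q9, q10, q12}

Start with {q1, q10}.
From q1 via epsilon: add q0.
From q10 via epsilon: add q9.
From q9 via epsilon: add q7.
From q7 via epsilon: add q12.
From q12 via epsilon: add q2.
From q2 via epsilon: add q4.
No new states can be added; the closed set is {q0, q1, q2, q4, q7, q9, q10, q12}.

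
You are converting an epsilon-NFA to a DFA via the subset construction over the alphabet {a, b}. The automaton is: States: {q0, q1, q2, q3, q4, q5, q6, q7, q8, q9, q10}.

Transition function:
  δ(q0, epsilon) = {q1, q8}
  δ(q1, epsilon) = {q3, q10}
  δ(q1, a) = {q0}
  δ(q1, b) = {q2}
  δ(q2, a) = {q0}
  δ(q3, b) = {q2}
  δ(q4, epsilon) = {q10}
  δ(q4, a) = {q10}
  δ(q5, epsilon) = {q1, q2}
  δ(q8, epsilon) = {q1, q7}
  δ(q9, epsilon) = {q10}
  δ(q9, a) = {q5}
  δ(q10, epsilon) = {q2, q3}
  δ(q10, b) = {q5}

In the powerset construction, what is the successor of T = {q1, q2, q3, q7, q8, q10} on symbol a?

{q0, q1, q2, q3, q7, q8, q10}

q1 on a → {q0}.
q2 on a → {q0}.
No a-transition from q3, q7, q8, q10.
Union after reading a: {q0}.
Now take the epsilon-closure:
From q0 via epsilon: add q1, q8.
From q1 via epsilon: add q3, q10.
From q8 via epsilon: add q7.
From q10 via epsilon: add q2.
No new states can be added; the closed set is {q0, q1, q2, q3, q7, q8, q10}.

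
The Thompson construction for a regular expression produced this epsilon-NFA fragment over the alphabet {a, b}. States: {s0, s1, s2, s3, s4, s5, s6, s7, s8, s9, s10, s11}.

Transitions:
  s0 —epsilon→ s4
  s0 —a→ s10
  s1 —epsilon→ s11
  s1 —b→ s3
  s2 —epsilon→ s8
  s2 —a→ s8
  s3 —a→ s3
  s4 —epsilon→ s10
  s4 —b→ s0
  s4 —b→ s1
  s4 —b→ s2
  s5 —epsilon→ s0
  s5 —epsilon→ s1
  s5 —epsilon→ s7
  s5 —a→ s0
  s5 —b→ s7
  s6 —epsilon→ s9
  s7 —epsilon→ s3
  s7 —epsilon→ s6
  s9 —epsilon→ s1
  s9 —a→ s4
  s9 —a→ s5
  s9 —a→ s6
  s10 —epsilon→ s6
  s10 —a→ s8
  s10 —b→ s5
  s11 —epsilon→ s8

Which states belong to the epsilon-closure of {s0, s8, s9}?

{s0, s1, s4, s6, s8, s9, s10, s11}

Start with {s0, s8, s9}.
From s0 via epsilon: add s4.
From s9 via epsilon: add s1.
From s1 via epsilon: add s11.
From s4 via epsilon: add s10.
From s10 via epsilon: add s6.
No new states can be added; the closed set is {s0, s1, s4, s6, s8, s9, s10, s11}.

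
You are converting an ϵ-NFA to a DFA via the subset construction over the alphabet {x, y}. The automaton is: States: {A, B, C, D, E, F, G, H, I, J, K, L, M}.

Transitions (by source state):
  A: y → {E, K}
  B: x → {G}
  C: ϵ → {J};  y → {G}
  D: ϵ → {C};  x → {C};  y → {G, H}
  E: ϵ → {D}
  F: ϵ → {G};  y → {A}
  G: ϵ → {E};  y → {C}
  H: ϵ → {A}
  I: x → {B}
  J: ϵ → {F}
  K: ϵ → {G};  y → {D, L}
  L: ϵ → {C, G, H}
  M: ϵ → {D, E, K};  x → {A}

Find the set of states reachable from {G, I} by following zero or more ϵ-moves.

{C, D, E, F, G, I, J}

Start with {G, I}.
From G via ϵ: add E.
From E via ϵ: add D.
From D via ϵ: add C.
From C via ϵ: add J.
From J via ϵ: add F.
No new states can be added; the closed set is {C, D, E, F, G, I, J}.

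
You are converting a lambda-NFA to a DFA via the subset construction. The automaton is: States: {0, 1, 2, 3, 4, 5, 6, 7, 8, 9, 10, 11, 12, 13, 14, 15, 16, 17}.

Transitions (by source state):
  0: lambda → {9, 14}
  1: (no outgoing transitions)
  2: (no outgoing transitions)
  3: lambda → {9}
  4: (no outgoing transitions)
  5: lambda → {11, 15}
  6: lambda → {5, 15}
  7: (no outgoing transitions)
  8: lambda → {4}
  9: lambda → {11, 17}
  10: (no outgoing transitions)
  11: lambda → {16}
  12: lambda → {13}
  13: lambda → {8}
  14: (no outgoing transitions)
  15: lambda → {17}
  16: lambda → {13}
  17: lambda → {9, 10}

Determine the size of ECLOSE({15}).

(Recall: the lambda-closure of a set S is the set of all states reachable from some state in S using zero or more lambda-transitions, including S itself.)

Start with {15}.
From 15 via lambda: add 17.
From 17 via lambda: add 9, 10.
From 9 via lambda: add 11.
From 11 via lambda: add 16.
From 16 via lambda: add 13.
From 13 via lambda: add 8.
From 8 via lambda: add 4.
lambda-closure = {4, 8, 9, 10, 11, 13, 15, 16, 17}, which has 9 states.

9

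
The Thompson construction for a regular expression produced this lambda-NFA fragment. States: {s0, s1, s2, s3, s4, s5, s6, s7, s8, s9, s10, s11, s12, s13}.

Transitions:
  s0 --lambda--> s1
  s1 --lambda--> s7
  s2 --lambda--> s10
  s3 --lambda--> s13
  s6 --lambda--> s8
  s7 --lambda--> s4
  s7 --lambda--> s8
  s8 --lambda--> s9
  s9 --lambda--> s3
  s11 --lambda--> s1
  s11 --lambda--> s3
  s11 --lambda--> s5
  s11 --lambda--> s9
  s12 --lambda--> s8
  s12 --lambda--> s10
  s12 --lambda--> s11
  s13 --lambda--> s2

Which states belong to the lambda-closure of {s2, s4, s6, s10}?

{s2, s3, s4, s6, s8, s9, s10, s13}

Start with {s2, s4, s6, s10}.
From s6 via lambda: add s8.
From s8 via lambda: add s9.
From s9 via lambda: add s3.
From s3 via lambda: add s13.
No new states can be added; the closed set is {s2, s3, s4, s6, s8, s9, s10, s13}.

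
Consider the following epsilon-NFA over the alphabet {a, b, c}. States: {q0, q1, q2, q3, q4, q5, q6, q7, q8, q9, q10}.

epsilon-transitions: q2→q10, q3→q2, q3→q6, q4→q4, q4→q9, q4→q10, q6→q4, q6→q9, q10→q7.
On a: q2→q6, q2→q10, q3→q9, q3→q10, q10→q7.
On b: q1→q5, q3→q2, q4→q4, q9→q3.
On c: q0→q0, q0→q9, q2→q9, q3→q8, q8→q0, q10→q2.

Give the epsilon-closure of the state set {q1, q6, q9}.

Start with {q1, q6, q9}.
From q6 via epsilon: add q4.
From q4 via epsilon: add q10.
From q10 via epsilon: add q7.
No new states can be added; the closed set is {q1, q4, q6, q7, q9, q10}.

{q1, q4, q6, q7, q9, q10}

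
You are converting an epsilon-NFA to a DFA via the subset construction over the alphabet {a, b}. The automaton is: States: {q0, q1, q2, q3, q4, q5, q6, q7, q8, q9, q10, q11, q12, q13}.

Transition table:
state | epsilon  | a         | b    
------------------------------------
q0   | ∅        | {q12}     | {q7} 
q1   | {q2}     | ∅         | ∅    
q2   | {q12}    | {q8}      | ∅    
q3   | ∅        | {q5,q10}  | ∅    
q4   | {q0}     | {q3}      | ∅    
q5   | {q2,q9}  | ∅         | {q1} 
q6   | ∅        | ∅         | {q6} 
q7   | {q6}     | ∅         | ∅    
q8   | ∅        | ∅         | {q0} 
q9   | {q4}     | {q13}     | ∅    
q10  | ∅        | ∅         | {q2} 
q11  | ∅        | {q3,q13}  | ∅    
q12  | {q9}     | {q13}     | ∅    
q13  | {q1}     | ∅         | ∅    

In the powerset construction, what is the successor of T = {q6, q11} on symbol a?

q11 on a → {q3, q13}.
No a-transition from q6.
Union after reading a: {q3, q13}.
Now take the epsilon-closure:
From q13 via epsilon: add q1.
From q1 via epsilon: add q2.
From q2 via epsilon: add q12.
From q12 via epsilon: add q9.
From q9 via epsilon: add q4.
From q4 via epsilon: add q0.
No new states can be added; the closed set is {q0, q1, q2, q3, q4, q9, q12, q13}.

{q0, q1, q2, q3, q4, q9, q12, q13}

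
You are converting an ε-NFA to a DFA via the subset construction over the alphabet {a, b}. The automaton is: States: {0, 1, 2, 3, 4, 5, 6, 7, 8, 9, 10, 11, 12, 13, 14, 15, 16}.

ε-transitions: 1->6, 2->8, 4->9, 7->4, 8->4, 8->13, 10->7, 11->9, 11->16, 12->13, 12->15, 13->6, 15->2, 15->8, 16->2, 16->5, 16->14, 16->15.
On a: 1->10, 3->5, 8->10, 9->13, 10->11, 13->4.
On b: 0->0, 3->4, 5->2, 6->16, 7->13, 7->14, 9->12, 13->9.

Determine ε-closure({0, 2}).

Start with {0, 2}.
From 2 via ε: add 8.
From 8 via ε: add 4, 13.
From 4 via ε: add 9.
From 13 via ε: add 6.
No new states can be added; the closed set is {0, 2, 4, 6, 8, 9, 13}.

{0, 2, 4, 6, 8, 9, 13}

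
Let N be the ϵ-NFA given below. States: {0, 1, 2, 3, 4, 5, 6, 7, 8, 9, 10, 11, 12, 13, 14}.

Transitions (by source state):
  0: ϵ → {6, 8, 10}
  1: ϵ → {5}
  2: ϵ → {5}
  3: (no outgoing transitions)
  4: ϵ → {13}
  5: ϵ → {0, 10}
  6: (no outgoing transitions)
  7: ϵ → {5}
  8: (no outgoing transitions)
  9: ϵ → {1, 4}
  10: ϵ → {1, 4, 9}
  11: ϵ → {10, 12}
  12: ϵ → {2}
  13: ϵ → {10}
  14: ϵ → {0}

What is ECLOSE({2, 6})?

{0, 1, 2, 4, 5, 6, 8, 9, 10, 13}

Start with {2, 6}.
From 2 via ϵ: add 5.
From 5 via ϵ: add 0, 10.
From 0 via ϵ: add 8.
From 10 via ϵ: add 1, 4, 9.
From 4 via ϵ: add 13.
No new states can be added; the closed set is {0, 1, 2, 4, 5, 6, 8, 9, 10, 13}.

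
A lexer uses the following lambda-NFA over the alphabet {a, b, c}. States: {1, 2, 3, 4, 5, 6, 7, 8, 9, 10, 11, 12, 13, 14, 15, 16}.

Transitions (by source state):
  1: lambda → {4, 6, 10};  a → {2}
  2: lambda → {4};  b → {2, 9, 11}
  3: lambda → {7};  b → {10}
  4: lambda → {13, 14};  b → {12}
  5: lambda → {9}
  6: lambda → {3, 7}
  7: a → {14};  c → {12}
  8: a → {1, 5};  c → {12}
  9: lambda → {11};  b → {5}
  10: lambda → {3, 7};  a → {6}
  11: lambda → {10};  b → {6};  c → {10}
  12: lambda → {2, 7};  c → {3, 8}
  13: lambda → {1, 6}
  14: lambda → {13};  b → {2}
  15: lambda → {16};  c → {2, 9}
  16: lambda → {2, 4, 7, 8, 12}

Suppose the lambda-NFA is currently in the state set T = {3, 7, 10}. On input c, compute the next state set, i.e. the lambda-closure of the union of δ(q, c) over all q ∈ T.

7 on c → {12}.
No c-transition from 3, 10.
Union after reading c: {12}.
Now take the lambda-closure:
From 12 via lambda: add 2, 7.
From 2 via lambda: add 4.
From 4 via lambda: add 13, 14.
From 13 via lambda: add 1, 6.
From 1 via lambda: add 10.
From 6 via lambda: add 3.
No new states can be added; the closed set is {1, 2, 3, 4, 6, 7, 10, 12, 13, 14}.

{1, 2, 3, 4, 6, 7, 10, 12, 13, 14}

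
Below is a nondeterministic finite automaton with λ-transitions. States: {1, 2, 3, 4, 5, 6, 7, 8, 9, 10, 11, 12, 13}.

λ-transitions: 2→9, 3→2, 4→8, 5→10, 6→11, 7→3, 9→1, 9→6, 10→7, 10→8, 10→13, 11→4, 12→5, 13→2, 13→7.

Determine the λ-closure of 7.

{1, 2, 3, 4, 6, 7, 8, 9, 11}

Start with {7}.
From 7 via λ: add 3.
From 3 via λ: add 2.
From 2 via λ: add 9.
From 9 via λ: add 1, 6.
From 6 via λ: add 11.
From 11 via λ: add 4.
From 4 via λ: add 8.
No new states can be added; the closed set is {1, 2, 3, 4, 6, 7, 8, 9, 11}.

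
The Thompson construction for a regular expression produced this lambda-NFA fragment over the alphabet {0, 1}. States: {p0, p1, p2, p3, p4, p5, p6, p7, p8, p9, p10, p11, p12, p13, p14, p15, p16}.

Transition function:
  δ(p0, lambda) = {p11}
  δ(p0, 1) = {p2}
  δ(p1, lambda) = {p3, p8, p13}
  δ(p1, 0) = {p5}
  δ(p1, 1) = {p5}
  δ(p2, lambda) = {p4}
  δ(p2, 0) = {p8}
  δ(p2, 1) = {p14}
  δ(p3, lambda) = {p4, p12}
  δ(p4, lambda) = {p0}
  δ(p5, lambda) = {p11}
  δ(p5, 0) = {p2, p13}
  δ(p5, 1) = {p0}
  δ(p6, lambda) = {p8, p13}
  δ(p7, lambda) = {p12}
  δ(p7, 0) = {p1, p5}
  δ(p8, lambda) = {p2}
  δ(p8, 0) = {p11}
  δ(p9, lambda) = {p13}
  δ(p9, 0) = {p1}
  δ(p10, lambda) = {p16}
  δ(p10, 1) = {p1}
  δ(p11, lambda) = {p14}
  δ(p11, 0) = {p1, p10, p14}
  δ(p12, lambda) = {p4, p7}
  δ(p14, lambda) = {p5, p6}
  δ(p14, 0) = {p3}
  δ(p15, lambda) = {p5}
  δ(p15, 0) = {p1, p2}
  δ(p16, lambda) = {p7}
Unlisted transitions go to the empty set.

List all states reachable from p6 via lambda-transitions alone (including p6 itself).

Start with {p6}.
From p6 via lambda: add p8, p13.
From p8 via lambda: add p2.
From p2 via lambda: add p4.
From p4 via lambda: add p0.
From p0 via lambda: add p11.
From p11 via lambda: add p14.
From p14 via lambda: add p5.
No new states can be added; the closed set is {p0, p2, p4, p5, p6, p8, p11, p13, p14}.

{p0, p2, p4, p5, p6, p8, p11, p13, p14}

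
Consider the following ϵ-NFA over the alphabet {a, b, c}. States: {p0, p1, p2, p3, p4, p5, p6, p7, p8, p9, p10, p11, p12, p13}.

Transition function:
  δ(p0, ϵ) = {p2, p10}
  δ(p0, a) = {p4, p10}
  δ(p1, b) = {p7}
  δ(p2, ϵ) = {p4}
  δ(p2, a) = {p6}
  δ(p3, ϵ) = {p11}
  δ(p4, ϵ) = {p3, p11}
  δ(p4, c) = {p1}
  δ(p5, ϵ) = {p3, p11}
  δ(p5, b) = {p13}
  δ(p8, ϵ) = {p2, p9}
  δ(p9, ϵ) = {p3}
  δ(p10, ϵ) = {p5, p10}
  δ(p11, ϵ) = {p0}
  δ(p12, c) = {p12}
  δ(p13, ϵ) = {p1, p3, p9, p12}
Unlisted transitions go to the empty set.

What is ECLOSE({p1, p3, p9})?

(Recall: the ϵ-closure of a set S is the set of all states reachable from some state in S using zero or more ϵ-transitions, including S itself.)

Start with {p1, p3, p9}.
From p3 via ϵ: add p11.
From p11 via ϵ: add p0.
From p0 via ϵ: add p2, p10.
From p2 via ϵ: add p4.
From p10 via ϵ: add p5.
No new states can be added; the closed set is {p0, p1, p2, p3, p4, p5, p9, p10, p11}.

{p0, p1, p2, p3, p4, p5, p9, p10, p11}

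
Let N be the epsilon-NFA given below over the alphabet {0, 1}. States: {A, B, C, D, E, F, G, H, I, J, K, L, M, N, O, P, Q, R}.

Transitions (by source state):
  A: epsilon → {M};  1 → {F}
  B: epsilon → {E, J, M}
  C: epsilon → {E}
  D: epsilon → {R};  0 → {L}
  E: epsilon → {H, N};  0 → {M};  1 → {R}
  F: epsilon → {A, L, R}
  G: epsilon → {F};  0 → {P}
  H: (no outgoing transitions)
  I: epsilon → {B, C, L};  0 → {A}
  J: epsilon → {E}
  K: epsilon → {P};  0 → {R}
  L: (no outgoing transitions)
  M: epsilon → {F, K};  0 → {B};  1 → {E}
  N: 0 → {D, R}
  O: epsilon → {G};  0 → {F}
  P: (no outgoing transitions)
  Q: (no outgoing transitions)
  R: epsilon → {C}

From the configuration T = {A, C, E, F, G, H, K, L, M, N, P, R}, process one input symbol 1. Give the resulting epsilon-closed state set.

A on 1 → {F}.
E on 1 → {R}.
M on 1 → {E}.
No 1-transition from C, F, G, H, K, L, N, P, R.
Union after reading 1: {E, F, R}.
Now take the epsilon-closure:
From E via epsilon: add H, N.
From F via epsilon: add A, L.
From R via epsilon: add C.
From A via epsilon: add M.
From M via epsilon: add K.
From K via epsilon: add P.
No new states can be added; the closed set is {A, C, E, F, H, K, L, M, N, P, R}.

{A, C, E, F, H, K, L, M, N, P, R}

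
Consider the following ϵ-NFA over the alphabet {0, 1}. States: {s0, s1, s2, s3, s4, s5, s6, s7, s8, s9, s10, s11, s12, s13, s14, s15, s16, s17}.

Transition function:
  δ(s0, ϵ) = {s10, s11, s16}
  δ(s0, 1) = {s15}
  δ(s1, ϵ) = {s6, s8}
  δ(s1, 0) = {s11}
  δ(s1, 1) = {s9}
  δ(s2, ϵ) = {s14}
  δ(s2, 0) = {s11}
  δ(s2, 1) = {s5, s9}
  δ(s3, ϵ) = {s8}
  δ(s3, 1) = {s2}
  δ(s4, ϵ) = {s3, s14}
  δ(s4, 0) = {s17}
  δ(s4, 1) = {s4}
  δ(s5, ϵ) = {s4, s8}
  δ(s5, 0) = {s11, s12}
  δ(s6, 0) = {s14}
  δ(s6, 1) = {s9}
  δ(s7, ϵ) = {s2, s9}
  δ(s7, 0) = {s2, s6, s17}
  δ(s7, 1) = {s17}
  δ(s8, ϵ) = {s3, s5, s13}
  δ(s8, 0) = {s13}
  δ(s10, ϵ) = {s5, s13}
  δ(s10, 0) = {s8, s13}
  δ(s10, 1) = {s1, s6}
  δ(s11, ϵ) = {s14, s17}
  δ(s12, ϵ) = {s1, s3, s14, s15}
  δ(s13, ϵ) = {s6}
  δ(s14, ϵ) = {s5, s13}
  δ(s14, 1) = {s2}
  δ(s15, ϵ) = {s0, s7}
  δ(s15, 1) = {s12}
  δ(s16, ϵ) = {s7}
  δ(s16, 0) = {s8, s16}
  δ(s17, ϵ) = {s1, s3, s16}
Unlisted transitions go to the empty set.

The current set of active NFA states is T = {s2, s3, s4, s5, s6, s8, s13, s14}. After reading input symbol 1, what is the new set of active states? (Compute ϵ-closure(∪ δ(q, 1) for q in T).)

s2 on 1 → {s5, s9}.
s3 on 1 → {s2}.
s4 on 1 → {s4}.
s6 on 1 → {s9}.
s14 on 1 → {s2}.
No 1-transition from s5, s8, s13.
Union after reading 1: {s2, s4, s5, s9}.
Now take the ϵ-closure:
From s2 via ϵ: add s14.
From s4 via ϵ: add s3.
From s5 via ϵ: add s8.
From s8 via ϵ: add s13.
From s13 via ϵ: add s6.
No new states can be added; the closed set is {s2, s3, s4, s5, s6, s8, s9, s13, s14}.

{s2, s3, s4, s5, s6, s8, s9, s13, s14}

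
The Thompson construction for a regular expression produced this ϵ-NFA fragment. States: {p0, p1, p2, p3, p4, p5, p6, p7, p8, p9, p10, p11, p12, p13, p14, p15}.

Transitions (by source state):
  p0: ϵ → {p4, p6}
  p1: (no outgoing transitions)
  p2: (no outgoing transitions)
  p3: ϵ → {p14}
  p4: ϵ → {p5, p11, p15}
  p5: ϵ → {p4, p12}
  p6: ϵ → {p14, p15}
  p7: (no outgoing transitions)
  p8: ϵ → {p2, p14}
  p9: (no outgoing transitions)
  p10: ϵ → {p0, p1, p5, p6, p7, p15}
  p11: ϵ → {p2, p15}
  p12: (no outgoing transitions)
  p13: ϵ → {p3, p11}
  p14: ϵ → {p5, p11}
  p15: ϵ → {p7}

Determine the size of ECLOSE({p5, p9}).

8

Start with {p5, p9}.
From p5 via ϵ: add p4, p12.
From p4 via ϵ: add p11, p15.
From p11 via ϵ: add p2.
From p15 via ϵ: add p7.
ϵ-closure = {p2, p4, p5, p7, p9, p11, p12, p15}, which has 8 states.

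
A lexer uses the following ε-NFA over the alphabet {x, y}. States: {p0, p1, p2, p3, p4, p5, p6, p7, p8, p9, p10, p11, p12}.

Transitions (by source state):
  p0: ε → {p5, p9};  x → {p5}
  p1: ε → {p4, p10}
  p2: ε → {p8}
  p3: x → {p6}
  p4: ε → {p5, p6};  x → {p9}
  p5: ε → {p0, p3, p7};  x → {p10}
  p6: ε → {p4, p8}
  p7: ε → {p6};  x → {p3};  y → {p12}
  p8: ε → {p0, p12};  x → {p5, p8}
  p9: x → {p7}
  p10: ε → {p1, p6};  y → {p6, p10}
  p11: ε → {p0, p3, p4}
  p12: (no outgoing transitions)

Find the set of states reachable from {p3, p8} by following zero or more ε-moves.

Start with {p3, p8}.
From p8 via ε: add p0, p12.
From p0 via ε: add p5, p9.
From p5 via ε: add p7.
From p7 via ε: add p6.
From p6 via ε: add p4.
No new states can be added; the closed set is {p0, p3, p4, p5, p6, p7, p8, p9, p12}.

{p0, p3, p4, p5, p6, p7, p8, p9, p12}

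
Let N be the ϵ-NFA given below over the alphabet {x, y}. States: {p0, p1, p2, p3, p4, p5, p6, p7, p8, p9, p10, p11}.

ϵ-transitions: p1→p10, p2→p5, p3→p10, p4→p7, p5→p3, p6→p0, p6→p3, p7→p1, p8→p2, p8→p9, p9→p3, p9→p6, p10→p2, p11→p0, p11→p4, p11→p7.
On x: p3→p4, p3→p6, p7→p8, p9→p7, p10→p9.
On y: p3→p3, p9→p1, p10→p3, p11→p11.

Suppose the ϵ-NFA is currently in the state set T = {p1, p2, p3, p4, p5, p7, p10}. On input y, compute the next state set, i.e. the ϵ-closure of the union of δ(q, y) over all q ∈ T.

p3 on y → {p3}.
p10 on y → {p3}.
No y-transition from p1, p2, p4, p5, p7.
Union after reading y: {p3}.
Now take the ϵ-closure:
From p3 via ϵ: add p10.
From p10 via ϵ: add p2.
From p2 via ϵ: add p5.
No new states can be added; the closed set is {p2, p3, p5, p10}.

{p2, p3, p5, p10}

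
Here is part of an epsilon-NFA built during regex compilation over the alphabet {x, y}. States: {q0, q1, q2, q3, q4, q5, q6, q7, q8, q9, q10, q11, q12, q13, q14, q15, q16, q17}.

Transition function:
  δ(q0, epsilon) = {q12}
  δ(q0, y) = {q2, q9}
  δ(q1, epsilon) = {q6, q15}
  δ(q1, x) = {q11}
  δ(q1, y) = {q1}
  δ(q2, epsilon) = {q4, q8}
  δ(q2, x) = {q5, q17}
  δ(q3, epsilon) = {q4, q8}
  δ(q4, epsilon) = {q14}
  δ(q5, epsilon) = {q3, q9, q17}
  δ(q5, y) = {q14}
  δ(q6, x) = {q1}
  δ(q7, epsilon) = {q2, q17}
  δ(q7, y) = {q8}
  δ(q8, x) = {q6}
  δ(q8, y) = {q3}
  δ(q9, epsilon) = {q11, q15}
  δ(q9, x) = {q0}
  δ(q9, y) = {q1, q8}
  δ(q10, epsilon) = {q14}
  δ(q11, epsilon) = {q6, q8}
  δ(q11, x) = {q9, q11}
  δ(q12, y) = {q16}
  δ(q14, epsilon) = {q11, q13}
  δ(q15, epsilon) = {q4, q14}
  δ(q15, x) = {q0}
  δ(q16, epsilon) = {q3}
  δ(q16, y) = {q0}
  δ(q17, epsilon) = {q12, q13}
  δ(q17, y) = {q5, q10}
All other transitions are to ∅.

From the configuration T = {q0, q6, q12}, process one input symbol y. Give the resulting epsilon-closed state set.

{q2, q3, q4, q6, q8, q9, q11, q13, q14, q15, q16}

q0 on y → {q2, q9}.
q12 on y → {q16}.
No y-transition from q6.
Union after reading y: {q2, q9, q16}.
Now take the epsilon-closure:
From q2 via epsilon: add q4, q8.
From q9 via epsilon: add q11, q15.
From q16 via epsilon: add q3.
From q4 via epsilon: add q14.
From q11 via epsilon: add q6.
From q14 via epsilon: add q13.
No new states can be added; the closed set is {q2, q3, q4, q6, q8, q9, q11, q13, q14, q15, q16}.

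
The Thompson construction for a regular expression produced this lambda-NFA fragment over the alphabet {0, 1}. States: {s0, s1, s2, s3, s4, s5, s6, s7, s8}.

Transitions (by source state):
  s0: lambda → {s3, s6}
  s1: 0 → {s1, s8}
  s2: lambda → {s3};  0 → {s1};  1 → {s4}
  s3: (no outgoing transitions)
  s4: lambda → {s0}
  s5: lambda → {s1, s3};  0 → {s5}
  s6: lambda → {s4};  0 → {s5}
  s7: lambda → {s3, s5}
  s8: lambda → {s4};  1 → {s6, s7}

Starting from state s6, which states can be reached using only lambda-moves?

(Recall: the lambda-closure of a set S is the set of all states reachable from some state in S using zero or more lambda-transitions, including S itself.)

Start with {s6}.
From s6 via lambda: add s4.
From s4 via lambda: add s0.
From s0 via lambda: add s3.
No new states can be added; the closed set is {s0, s3, s4, s6}.

{s0, s3, s4, s6}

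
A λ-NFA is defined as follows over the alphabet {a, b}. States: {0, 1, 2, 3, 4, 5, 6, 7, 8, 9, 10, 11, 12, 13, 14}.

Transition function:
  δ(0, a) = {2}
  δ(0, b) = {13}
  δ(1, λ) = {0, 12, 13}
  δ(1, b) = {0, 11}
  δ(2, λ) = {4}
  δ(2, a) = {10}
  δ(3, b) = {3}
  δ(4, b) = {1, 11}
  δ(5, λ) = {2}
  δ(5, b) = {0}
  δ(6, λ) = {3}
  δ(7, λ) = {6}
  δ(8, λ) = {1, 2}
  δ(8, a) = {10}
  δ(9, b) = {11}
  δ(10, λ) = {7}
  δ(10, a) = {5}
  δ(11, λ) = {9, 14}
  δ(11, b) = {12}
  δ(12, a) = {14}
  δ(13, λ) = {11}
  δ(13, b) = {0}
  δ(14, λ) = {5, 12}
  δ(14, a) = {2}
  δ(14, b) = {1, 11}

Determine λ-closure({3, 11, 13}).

{2, 3, 4, 5, 9, 11, 12, 13, 14}

Start with {3, 11, 13}.
From 11 via λ: add 9, 14.
From 14 via λ: add 5, 12.
From 5 via λ: add 2.
From 2 via λ: add 4.
No new states can be added; the closed set is {2, 3, 4, 5, 9, 11, 12, 13, 14}.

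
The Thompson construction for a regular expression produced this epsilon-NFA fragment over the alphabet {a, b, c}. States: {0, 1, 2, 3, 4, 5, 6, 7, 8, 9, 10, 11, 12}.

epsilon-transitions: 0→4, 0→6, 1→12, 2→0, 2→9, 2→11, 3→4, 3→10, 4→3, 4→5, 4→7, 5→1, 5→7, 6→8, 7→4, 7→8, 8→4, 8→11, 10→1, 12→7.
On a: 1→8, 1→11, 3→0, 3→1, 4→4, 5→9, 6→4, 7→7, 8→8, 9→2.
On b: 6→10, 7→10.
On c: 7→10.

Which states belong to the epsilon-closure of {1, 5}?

Start with {1, 5}.
From 1 via epsilon: add 12.
From 5 via epsilon: add 7.
From 7 via epsilon: add 4, 8.
From 4 via epsilon: add 3.
From 8 via epsilon: add 11.
From 3 via epsilon: add 10.
No new states can be added; the closed set is {1, 3, 4, 5, 7, 8, 10, 11, 12}.

{1, 3, 4, 5, 7, 8, 10, 11, 12}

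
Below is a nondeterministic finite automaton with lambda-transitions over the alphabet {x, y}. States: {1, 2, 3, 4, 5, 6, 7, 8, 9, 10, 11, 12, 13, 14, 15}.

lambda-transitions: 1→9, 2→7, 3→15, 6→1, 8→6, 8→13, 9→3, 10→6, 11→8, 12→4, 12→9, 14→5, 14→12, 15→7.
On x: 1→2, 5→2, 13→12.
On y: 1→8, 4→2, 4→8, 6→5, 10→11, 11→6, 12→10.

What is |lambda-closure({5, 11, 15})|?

10

Start with {5, 11, 15}.
From 11 via lambda: add 8.
From 15 via lambda: add 7.
From 8 via lambda: add 6, 13.
From 6 via lambda: add 1.
From 1 via lambda: add 9.
From 9 via lambda: add 3.
lambda-closure = {1, 3, 5, 6, 7, 8, 9, 11, 13, 15}, which has 10 states.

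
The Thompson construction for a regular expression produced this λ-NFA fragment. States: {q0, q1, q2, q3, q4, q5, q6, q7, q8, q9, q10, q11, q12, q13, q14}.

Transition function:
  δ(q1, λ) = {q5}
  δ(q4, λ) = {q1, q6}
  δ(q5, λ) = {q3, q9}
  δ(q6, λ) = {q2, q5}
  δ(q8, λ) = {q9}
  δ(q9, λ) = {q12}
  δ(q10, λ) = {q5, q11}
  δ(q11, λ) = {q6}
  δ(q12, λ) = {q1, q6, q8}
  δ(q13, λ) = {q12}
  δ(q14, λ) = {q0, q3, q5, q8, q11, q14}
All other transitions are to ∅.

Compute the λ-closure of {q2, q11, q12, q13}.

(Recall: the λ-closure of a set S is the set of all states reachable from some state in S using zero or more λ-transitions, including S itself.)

Start with {q2, q11, q12, q13}.
From q11 via λ: add q6.
From q12 via λ: add q1, q8.
From q1 via λ: add q5.
From q8 via λ: add q9.
From q5 via λ: add q3.
No new states can be added; the closed set is {q1, q2, q3, q5, q6, q8, q9, q11, q12, q13}.

{q1, q2, q3, q5, q6, q8, q9, q11, q12, q13}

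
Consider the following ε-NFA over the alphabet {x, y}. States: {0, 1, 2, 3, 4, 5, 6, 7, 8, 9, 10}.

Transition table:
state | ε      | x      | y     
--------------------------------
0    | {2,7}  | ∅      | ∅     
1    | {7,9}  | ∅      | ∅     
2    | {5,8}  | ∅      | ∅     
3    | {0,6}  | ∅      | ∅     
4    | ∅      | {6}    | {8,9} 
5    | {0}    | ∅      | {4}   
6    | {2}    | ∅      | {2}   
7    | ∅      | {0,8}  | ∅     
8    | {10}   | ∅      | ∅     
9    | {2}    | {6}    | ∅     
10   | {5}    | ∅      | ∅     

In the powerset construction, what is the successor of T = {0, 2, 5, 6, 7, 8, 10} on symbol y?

5 on y → {4}.
6 on y → {2}.
No y-transition from 0, 2, 7, 8, 10.
Union after reading y: {2, 4}.
Now take the ε-closure:
From 2 via ε: add 5, 8.
From 5 via ε: add 0.
From 8 via ε: add 10.
From 0 via ε: add 7.
No new states can be added; the closed set is {0, 2, 4, 5, 7, 8, 10}.

{0, 2, 4, 5, 7, 8, 10}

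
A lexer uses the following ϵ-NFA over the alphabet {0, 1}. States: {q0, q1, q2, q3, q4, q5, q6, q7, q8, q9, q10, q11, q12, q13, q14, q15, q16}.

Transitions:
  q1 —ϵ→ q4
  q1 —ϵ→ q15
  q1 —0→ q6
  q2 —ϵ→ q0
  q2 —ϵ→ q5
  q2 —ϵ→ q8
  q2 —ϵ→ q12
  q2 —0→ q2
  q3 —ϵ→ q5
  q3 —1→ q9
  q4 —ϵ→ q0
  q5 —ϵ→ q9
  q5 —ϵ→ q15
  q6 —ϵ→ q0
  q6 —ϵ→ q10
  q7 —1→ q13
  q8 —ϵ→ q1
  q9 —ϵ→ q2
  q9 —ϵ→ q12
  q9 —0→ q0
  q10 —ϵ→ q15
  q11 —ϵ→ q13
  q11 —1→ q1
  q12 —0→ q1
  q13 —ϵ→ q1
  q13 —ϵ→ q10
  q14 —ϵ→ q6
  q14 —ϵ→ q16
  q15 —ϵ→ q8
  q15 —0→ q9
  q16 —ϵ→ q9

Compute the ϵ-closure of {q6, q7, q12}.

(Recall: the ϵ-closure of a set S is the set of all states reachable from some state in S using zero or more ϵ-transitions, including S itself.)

Start with {q6, q7, q12}.
From q6 via ϵ: add q0, q10.
From q10 via ϵ: add q15.
From q15 via ϵ: add q8.
From q8 via ϵ: add q1.
From q1 via ϵ: add q4.
No new states can be added; the closed set is {q0, q1, q4, q6, q7, q8, q10, q12, q15}.

{q0, q1, q4, q6, q7, q8, q10, q12, q15}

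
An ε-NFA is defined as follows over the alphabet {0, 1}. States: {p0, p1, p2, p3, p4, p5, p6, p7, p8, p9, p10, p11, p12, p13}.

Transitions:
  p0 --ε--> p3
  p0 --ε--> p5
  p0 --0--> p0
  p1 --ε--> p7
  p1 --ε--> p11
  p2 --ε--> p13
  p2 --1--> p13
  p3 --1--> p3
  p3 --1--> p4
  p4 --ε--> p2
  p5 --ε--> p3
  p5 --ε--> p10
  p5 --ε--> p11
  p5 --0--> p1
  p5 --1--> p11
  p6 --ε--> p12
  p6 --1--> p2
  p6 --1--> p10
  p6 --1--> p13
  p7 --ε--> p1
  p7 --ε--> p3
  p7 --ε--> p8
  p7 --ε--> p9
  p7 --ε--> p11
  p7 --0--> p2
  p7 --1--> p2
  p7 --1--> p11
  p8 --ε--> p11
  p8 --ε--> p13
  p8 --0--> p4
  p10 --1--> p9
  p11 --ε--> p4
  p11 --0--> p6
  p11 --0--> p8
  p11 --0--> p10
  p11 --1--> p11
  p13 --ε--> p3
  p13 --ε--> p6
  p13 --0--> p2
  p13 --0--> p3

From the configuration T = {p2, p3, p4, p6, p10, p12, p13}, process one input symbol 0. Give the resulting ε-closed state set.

{p2, p3, p6, p12, p13}

p13 on 0 → {p2, p3}.
No 0-transition from p2, p3, p4, p6, p10, p12.
Union after reading 0: {p2, p3}.
Now take the ε-closure:
From p2 via ε: add p13.
From p13 via ε: add p6.
From p6 via ε: add p12.
No new states can be added; the closed set is {p2, p3, p6, p12, p13}.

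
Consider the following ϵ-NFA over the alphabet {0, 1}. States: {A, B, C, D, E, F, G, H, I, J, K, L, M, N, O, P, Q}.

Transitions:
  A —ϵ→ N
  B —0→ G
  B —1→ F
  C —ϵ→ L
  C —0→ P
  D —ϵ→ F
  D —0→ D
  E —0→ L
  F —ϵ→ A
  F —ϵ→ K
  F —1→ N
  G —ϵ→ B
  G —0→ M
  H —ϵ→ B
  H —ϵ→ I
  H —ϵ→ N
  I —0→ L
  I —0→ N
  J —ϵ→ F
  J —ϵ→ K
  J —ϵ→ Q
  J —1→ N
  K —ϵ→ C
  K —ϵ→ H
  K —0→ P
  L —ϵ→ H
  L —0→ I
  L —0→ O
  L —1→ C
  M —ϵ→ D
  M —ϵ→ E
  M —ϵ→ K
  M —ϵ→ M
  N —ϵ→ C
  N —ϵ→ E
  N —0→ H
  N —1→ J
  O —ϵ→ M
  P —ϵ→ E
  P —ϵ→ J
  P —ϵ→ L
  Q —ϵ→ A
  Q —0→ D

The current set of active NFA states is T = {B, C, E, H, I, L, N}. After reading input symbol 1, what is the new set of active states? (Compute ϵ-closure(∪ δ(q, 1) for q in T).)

{A, B, C, E, F, H, I, J, K, L, N, Q}

B on 1 → {F}.
L on 1 → {C}.
N on 1 → {J}.
No 1-transition from C, E, H, I.
Union after reading 1: {C, F, J}.
Now take the ϵ-closure:
From C via ϵ: add L.
From F via ϵ: add A, K.
From J via ϵ: add Q.
From A via ϵ: add N.
From K via ϵ: add H.
From H via ϵ: add B, I.
From N via ϵ: add E.
No new states can be added; the closed set is {A, B, C, E, F, H, I, J, K, L, N, Q}.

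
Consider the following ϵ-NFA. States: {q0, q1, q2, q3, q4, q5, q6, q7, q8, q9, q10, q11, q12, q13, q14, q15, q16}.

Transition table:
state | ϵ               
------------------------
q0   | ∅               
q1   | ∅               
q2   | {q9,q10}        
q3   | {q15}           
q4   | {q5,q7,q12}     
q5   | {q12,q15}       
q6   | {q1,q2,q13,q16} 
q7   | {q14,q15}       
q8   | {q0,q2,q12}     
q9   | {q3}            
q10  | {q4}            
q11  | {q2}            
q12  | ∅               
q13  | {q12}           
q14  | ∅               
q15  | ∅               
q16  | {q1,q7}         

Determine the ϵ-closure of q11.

{q2, q3, q4, q5, q7, q9, q10, q11, q12, q14, q15}

Start with {q11}.
From q11 via ϵ: add q2.
From q2 via ϵ: add q9, q10.
From q9 via ϵ: add q3.
From q10 via ϵ: add q4.
From q3 via ϵ: add q15.
From q4 via ϵ: add q5, q7, q12.
From q7 via ϵ: add q14.
No new states can be added; the closed set is {q2, q3, q4, q5, q7, q9, q10, q11, q12, q14, q15}.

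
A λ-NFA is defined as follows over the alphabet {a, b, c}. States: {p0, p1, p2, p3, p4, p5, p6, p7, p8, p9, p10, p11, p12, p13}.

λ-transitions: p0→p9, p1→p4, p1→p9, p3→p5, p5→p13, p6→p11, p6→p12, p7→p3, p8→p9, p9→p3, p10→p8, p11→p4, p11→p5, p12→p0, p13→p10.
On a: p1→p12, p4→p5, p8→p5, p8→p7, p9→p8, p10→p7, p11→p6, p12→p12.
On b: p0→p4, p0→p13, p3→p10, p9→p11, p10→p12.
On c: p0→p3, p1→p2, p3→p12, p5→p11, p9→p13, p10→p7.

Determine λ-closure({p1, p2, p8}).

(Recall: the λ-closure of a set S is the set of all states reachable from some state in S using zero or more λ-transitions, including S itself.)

{p1, p2, p3, p4, p5, p8, p9, p10, p13}

Start with {p1, p2, p8}.
From p1 via λ: add p4, p9.
From p9 via λ: add p3.
From p3 via λ: add p5.
From p5 via λ: add p13.
From p13 via λ: add p10.
No new states can be added; the closed set is {p1, p2, p3, p4, p5, p8, p9, p10, p13}.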